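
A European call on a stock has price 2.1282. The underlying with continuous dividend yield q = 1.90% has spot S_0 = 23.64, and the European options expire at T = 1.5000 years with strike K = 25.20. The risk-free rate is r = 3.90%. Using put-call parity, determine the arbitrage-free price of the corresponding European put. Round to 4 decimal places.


Put-call parity: C - P = S_0 * exp(-qT) - K * exp(-rT).
S_0 * exp(-qT) = 23.6400 * 0.97190229 = 22.97577023
K * exp(-rT) = 25.2000 * 0.94317824 = 23.76809166
P = C - S*exp(-qT) + K*exp(-rT)
P = 2.1282 - 22.97577023 + 23.76809166 = 2.9205

Answer: Put price = 2.9205


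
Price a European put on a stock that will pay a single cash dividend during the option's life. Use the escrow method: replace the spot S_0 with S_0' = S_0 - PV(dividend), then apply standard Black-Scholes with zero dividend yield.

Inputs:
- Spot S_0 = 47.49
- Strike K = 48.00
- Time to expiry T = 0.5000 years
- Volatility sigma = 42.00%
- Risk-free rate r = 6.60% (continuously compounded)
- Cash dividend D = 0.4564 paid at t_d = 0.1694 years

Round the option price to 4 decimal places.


Answer: Price = 5.2241

Derivation:
PV(D) = D * exp(-r * t_d) = 0.4564 * 0.98888187 = 0.45132568
S_0' = S_0 - PV(D) = 47.4900 - 0.45132568 = 47.03867432
d1 = (ln(S_0'/K) + (r + sigma^2/2)*T) / (sigma*sqrt(T)) = 0.19148825
d2 = d1 - sigma*sqrt(T) = -0.10549659
exp(-rT) = 0.96753856
N(-d1) = 0.42407154; N(-d2) = 0.54200911
P = K * exp(-rT) * N(-d2) - S_0' * N(-d1) = 48.0000 * 0.96753856 * 0.54200911 - 47.03867432 * 0.42407154 = 5.2241


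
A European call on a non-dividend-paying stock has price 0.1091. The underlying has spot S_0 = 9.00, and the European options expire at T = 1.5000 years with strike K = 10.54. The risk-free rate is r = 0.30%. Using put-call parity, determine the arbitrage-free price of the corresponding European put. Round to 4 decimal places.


Put-call parity: C - P = S_0 * exp(-qT) - K * exp(-rT).
S_0 * exp(-qT) = 9.0000 * 1.00000000 = 9.00000000
K * exp(-rT) = 10.5400 * 0.99551011 = 10.49267656
P = C - S*exp(-qT) + K*exp(-rT)
P = 0.1091 - 9.00000000 + 10.49267656 = 1.6018

Answer: Put price = 1.6018


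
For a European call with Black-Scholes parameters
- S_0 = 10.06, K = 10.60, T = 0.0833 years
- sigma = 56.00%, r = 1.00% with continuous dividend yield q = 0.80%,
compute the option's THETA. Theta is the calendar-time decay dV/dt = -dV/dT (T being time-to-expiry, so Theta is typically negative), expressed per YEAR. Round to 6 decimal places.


d1 = -0.2416619798; d2 = -0.4032877204
phi(d1) = 0.3874615002; exp(-qT) = 0.9993338220; exp(-rT) = 0.9991673468
Theta = -S*exp(-qT)*phi(d1)*sigma/(2*sqrt(T)) - r*K*exp(-rT)*N(d2) + q*S*exp(-qT)*N(d1)
N(d1) = 0.4045210461; N(d2) = 0.3433682871; sqrt(T) = 0.2886173938
Term 1 = -10.0600 * 0.9993338220 * 0.3874615002 * 0.5600 / (2 * 0.2886173938) = -3.7789631169
Term 2 = -0.0100 * 10.6000 * 0.9991673468 * 0.3433682871 = -0.0363667323
Term 3 = 0.0080 * 10.0600 * 0.9993338220 * 0.4045210461 = 0.0325341658
Theta = -3.7789631169 + (-0.0363667323) + (0.0325341658) = -3.782796

Answer: Theta = -3.782796


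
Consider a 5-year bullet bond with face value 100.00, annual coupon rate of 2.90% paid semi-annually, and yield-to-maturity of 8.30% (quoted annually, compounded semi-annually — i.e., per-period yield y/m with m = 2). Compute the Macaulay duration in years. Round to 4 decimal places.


Coupon per period c = face * coupon_rate / m = 1.450000
Periods per year m = 2; per-period yield y/m = 0.041500
Number of cashflows N = 10
Cashflows (t years, CF_t, discount factor 1/(1+y/m)^(m*t), PV):
  t = 0.5000: CF_t = 1.450000, DF = 0.960154, PV = 1.392223
  t = 1.0000: CF_t = 1.450000, DF = 0.921895, PV = 1.336748
  t = 1.5000: CF_t = 1.450000, DF = 0.885161, PV = 1.283483
  t = 2.0000: CF_t = 1.450000, DF = 0.849890, PV = 1.232341
  t = 2.5000: CF_t = 1.450000, DF = 0.816025, PV = 1.183237
  t = 3.0000: CF_t = 1.450000, DF = 0.783510, PV = 1.136089
  t = 3.5000: CF_t = 1.450000, DF = 0.752290, PV = 1.090820
  t = 4.0000: CF_t = 1.450000, DF = 0.722314, PV = 1.047355
  t = 4.5000: CF_t = 1.450000, DF = 0.693532, PV = 1.005621
  t = 5.0000: CF_t = 101.450000, DF = 0.665897, PV = 67.555282
Price P = sum_t PV_t = 78.263198
Macaulay numerator sum_t t * PV_t:
  t * PV_t at t = 0.5000: 0.696111
  t * PV_t at t = 1.0000: 1.336748
  t * PV_t at t = 1.5000: 1.925225
  t * PV_t at t = 2.0000: 2.464682
  t * PV_t at t = 2.5000: 2.958092
  t * PV_t at t = 3.0000: 3.408267
  t * PV_t at t = 3.5000: 3.817870
  t * PV_t at t = 4.0000: 4.189419
  t * PV_t at t = 4.5000: 4.525297
  t * PV_t at t = 5.0000: 337.776408
Macaulay duration D = (sum_t t * PV_t) / P = 363.098118 / 78.263198 = 4.639449

Answer: Macaulay duration = 4.6394 years


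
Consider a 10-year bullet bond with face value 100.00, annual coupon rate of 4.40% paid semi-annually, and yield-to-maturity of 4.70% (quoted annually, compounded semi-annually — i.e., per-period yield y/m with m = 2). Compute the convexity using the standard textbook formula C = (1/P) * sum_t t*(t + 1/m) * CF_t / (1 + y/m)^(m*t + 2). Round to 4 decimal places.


Answer: Convexity = 76.1941

Derivation:
Coupon per period c = face * coupon_rate / m = 2.200000
Periods per year m = 2; per-period yield y/m = 0.023500
Number of cashflows N = 20
Cashflows (t years, CF_t, discount factor 1/(1+y/m)^(m*t), PV):
  t = 0.5000: CF_t = 2.200000, DF = 0.977040, PV = 2.149487
  t = 1.0000: CF_t = 2.200000, DF = 0.954606, PV = 2.100134
  t = 1.5000: CF_t = 2.200000, DF = 0.932688, PV = 2.051914
  t = 2.0000: CF_t = 2.200000, DF = 0.911273, PV = 2.004801
  t = 2.5000: CF_t = 2.200000, DF = 0.890350, PV = 1.958770
  t = 3.0000: CF_t = 2.200000, DF = 0.869907, PV = 1.913796
  t = 3.5000: CF_t = 2.200000, DF = 0.849934, PV = 1.869854
  t = 4.0000: CF_t = 2.200000, DF = 0.830419, PV = 1.826922
  t = 4.5000: CF_t = 2.200000, DF = 0.811352, PV = 1.784975
  t = 5.0000: CF_t = 2.200000, DF = 0.792723, PV = 1.743991
  t = 5.5000: CF_t = 2.200000, DF = 0.774522, PV = 1.703948
  t = 6.0000: CF_t = 2.200000, DF = 0.756739, PV = 1.664825
  t = 6.5000: CF_t = 2.200000, DF = 0.739363, PV = 1.626600
  t = 7.0000: CF_t = 2.200000, DF = 0.722387, PV = 1.589252
  t = 7.5000: CF_t = 2.200000, DF = 0.705801, PV = 1.552762
  t = 8.0000: CF_t = 2.200000, DF = 0.689596, PV = 1.517110
  t = 8.5000: CF_t = 2.200000, DF = 0.673762, PV = 1.482277
  t = 9.0000: CF_t = 2.200000, DF = 0.658292, PV = 1.448243
  t = 9.5000: CF_t = 2.200000, DF = 0.643178, PV = 1.414991
  t = 10.0000: CF_t = 102.200000, DF = 0.628410, PV = 64.223498
Price P = sum_t PV_t = 97.628149
Convexity numerator sum_t t*(t + 1/m) * CF_t / (1+y/m)^(m*t + 2):
  t = 0.5000: term = 1.025957
  t = 1.0000: term = 3.007202
  t = 1.5000: term = 5.876310
  t = 2.0000: term = 9.568979
  t = 2.5000: term = 14.023907
  t = 3.0000: term = 19.182677
  t = 3.5000: term = 24.989645
  t = 4.0000: term = 31.391836
  t = 4.5000: term = 38.338832
  t = 5.0000: term = 45.782680
  t = 5.5000: term = 53.677788
  t = 6.0000: term = 61.980836
  t = 6.5000: term = 70.650684
  t = 7.0000: term = 79.648286
  t = 7.5000: term = 88.936602
  t = 8.0000: term = 98.480523
  t = 8.5000: term = 108.246789
  t = 9.0000: term = 118.203914
  t = 9.5000: term = 128.322112
  t = 10.0000: term = 6437.356499
Convexity = (1/P) * sum = 7438.692057 / 97.628149 = 76.194132


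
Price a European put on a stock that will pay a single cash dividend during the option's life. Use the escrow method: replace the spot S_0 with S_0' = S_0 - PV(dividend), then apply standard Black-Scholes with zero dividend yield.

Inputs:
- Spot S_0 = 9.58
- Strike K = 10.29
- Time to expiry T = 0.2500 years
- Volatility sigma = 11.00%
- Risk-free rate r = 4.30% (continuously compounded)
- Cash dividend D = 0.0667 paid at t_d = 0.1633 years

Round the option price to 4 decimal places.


PV(D) = D * exp(-r * t_d) = 0.0667 * 0.99300270 = 0.06623328
S_0' = S_0 - PV(D) = 9.5800 - 0.06623328 = 9.51376672
d1 = (ln(S_0'/K) + (r + sigma^2/2)*T) / (sigma*sqrt(T)) = -1.20309403
d2 = d1 - sigma*sqrt(T) = -1.25809403
exp(-rT) = 0.98930757
N(-d1) = 0.88553003; N(-d2) = 0.89582112
P = K * exp(-rT) * N(-d2) - S_0' * N(-d1) = 10.2900 * 0.98930757 * 0.89582112 - 9.51376672 * 0.88553003 = 0.6947

Answer: Price = 0.6947


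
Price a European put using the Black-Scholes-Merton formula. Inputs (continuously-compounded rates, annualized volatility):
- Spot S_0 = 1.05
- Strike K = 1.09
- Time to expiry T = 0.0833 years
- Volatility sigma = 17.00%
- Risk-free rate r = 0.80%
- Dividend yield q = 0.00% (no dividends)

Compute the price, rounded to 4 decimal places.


d1 = (ln(S/K) + (r - q + 0.5*sigma^2) * T) / (sigma * sqrt(T)) = -0.72388624
d2 = d1 - sigma * sqrt(T) = -0.77295119
exp(-rT) = 0.99933382; exp(-qT) = 1.00000000
P = K * exp(-rT) * N(-d2) - S_0 * exp(-qT) * N(-d1)
N(-d1) = 0.76543221; N(-d2) = 0.78022437
P = 1.0900 * 0.99933382 * 0.78022437 - 1.0500 * 1.00000000 * 0.76543221 = 0.0462

Answer: Price = 0.0462


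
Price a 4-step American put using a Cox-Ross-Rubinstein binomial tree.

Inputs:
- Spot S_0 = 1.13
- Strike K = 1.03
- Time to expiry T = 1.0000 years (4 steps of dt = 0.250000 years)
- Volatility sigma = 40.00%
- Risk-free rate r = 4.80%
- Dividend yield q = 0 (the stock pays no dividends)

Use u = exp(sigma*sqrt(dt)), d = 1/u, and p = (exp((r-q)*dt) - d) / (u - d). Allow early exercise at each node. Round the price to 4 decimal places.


Answer: Price = V(0,0) = 0.1081

Derivation:
dt = T/N = 0.250000
u = exp(sigma*sqrt(dt)) = 1.221403; d = 1/u = 0.818731
p = (exp((r-q)*dt) - d) / (u - d) = 0.480146
Discount per step: exp(-r*dt) = 0.988072
Stock lattice S(k, i) with i counting down-moves:
  k=0: S(0,0) = 1.1300
  k=1: S(1,0) = 1.3802; S(1,1) = 0.9252
  k=2: S(2,0) = 1.6858; S(2,1) = 1.1300; S(2,2) = 0.7575
  k=3: S(3,0) = 2.0590; S(3,1) = 1.3802; S(3,2) = 0.9252; S(3,3) = 0.6202
  k=4: S(4,0) = 2.5149; S(4,1) = 1.6858; S(4,2) = 1.1300; S(4,3) = 0.7575; S(4,4) = 0.5077
Terminal payoffs V(N, i) = max(K - S_T, 0):
  V(4,0) = 0.000000; V(4,1) = 0.000000; V(4,2) = 0.000000; V(4,3) = 0.272538; V(4,4) = 0.522258
Backward induction: V(k, i) = exp(-r*dt) * [p * V(k+1, i) + (1-p) * V(k+1, i+1)]; then take max(V_cont, immediate exercise) for American.
  V(3,0) = exp(-r*dt) * [p*0.000000 + (1-p)*0.000000] = 0.000000; exercise = 0.000000; V(3,0) = max -> 0.000000
  V(3,1) = exp(-r*dt) * [p*0.000000 + (1-p)*0.000000] = 0.000000; exercise = 0.000000; V(3,1) = max -> 0.000000
  V(3,2) = exp(-r*dt) * [p*0.000000 + (1-p)*0.272538] = 0.139990; exercise = 0.104834; V(3,2) = max -> 0.139990
  V(3,3) = exp(-r*dt) * [p*0.272538 + (1-p)*0.522258] = 0.397557; exercise = 0.409843; V(3,3) = max -> 0.409843
  V(2,0) = exp(-r*dt) * [p*0.000000 + (1-p)*0.000000] = 0.000000; exercise = 0.000000; V(2,0) = max -> 0.000000
  V(2,1) = exp(-r*dt) * [p*0.000000 + (1-p)*0.139990] = 0.071906; exercise = 0.000000; V(2,1) = max -> 0.071906
  V(2,2) = exp(-r*dt) * [p*0.139990 + (1-p)*0.409843] = 0.276931; exercise = 0.272538; V(2,2) = max -> 0.276931
  V(1,0) = exp(-r*dt) * [p*0.000000 + (1-p)*0.071906] = 0.036935; exercise = 0.000000; V(1,0) = max -> 0.036935
  V(1,1) = exp(-r*dt) * [p*0.071906 + (1-p)*0.276931] = 0.176360; exercise = 0.104834; V(1,1) = max -> 0.176360
  V(0,0) = exp(-r*dt) * [p*0.036935 + (1-p)*0.176360] = 0.108110; exercise = 0.000000; V(0,0) = max -> 0.108110


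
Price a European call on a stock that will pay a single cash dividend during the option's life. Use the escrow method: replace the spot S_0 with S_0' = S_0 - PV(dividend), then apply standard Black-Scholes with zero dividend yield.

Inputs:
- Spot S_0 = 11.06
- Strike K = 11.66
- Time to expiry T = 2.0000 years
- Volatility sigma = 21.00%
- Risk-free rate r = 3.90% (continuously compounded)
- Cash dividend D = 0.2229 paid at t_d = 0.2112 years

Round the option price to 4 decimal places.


PV(D) = D * exp(-r * t_d) = 0.2229 * 0.99179703 = 0.22107156
S_0' = S_0 - PV(D) = 11.0600 - 0.22107156 = 10.83892844
d1 = (ln(S_0'/K) + (r + sigma^2/2)*T) / (sigma*sqrt(T)) = 0.16526081
d2 = d1 - sigma*sqrt(T) = -0.13172403
exp(-rT) = 0.92496443
N(d1) = 0.56563065; N(d2) = 0.44760129
C = S_0' * N(d1) - K * exp(-rT) * N(d2) = 10.83892844 * 0.56563065 - 11.6600 * 0.92496443 * 0.44760129 = 1.3034

Answer: Price = 1.3034


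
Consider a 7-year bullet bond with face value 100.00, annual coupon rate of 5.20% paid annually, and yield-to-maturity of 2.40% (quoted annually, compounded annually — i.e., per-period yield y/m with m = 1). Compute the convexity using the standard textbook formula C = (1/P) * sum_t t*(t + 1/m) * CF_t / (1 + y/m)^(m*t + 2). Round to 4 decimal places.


Coupon per period c = face * coupon_rate / m = 5.200000
Periods per year m = 1; per-period yield y/m = 0.024000
Number of cashflows N = 7
Cashflows (t years, CF_t, discount factor 1/(1+y/m)^(m*t), PV):
  t = 1.0000: CF_t = 5.200000, DF = 0.976562, PV = 5.078125
  t = 2.0000: CF_t = 5.200000, DF = 0.953674, PV = 4.959106
  t = 3.0000: CF_t = 5.200000, DF = 0.931323, PV = 4.842877
  t = 4.0000: CF_t = 5.200000, DF = 0.909495, PV = 4.729372
  t = 5.0000: CF_t = 5.200000, DF = 0.888178, PV = 4.618528
  t = 6.0000: CF_t = 5.200000, DF = 0.867362, PV = 4.510281
  t = 7.0000: CF_t = 105.200000, DF = 0.847033, PV = 89.107866
Price P = sum_t PV_t = 117.846156
Convexity numerator sum_t t*(t + 1/m) * CF_t / (1+y/m)^(m*t + 2):
  t = 1.0000: term = 9.685755
  t = 2.0000: term = 28.376235
  t = 3.0000: term = 55.422333
  t = 4.0000: term = 90.205621
  t = 5.0000: term = 132.137140
  t = 6.0000: term = 180.656246
  t = 7.0000: term = 4758.873462
Convexity = (1/P) * sum = 5255.356791 / 117.846156 = 44.595063

Answer: Convexity = 44.5951


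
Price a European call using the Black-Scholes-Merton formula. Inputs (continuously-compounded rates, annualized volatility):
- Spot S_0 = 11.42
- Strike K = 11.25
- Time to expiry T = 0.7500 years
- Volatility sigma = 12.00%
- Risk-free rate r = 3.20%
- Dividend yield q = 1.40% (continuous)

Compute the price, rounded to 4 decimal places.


Answer: Price = 0.6377

Derivation:
d1 = (ln(S/K) + (r - q + 0.5*sigma^2) * T) / (sigma * sqrt(T)) = 0.32618438
d2 = d1 - sigma * sqrt(T) = 0.22226134
exp(-rT) = 0.97628571; exp(-qT) = 0.98955493
C = S_0 * exp(-qT) * N(d1) - K * exp(-rT) * N(d2)
N(d1) = 0.62785757; N(d2) = 0.58794478
C = 11.4200 * 0.98955493 * 0.62785757 - 11.2500 * 0.97628571 * 0.58794478 = 0.6377


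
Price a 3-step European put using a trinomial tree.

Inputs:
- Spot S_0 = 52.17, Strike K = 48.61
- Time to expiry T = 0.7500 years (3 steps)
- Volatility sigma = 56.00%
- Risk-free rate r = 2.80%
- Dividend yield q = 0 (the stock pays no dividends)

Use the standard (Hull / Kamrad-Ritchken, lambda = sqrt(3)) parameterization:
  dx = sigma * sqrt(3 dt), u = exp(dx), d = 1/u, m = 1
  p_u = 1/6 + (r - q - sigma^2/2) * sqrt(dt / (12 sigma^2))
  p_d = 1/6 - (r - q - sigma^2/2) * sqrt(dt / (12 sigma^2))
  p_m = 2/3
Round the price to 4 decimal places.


dt = T/N = 0.250000; dx = sigma*sqrt(3*dt) = 0.484974
u = exp(dx) = 1.624133; d = 1/u = 0.615713
p_u = 0.133469, p_m = 0.666667, p_d = 0.199864
Discount per step: exp(-r*dt) = 0.993024
Stock lattice S(k, j) with j the centered position index:
  k=0: S(0,+0) = 52.1700
  k=1: S(1,-1) = 32.1218; S(1,+0) = 52.1700; S(1,+1) = 84.7310
  k=2: S(2,-2) = 19.7778; S(2,-1) = 32.1218; S(2,+0) = 52.1700; S(2,+1) = 84.7310; S(2,+2) = 137.6145
  k=3: S(3,-3) = 12.1774; S(3,-2) = 19.7778; S(3,-1) = 32.1218; S(3,+0) = 52.1700; S(3,+1) = 84.7310; S(3,+2) = 137.6145; S(3,+3) = 223.5042
Terminal payoffs V(N, j) = max(K - S_T, 0):
  V(3,-3) = 36.432561; V(3,-2) = 28.832218; V(3,-1) = 16.488249; V(3,+0) = 0.000000; V(3,+1) = 0.000000; V(3,+2) = 0.000000; V(3,+3) = 0.000000
Backward induction: V(k, j) = exp(-r*dt) * [p_u * V(k+1, j+1) + p_m * V(k+1, j) + p_d * V(k+1, j-1)]
  V(2,-2) = exp(-r*dt) * [p_u*16.488249 + p_m*28.832218 + p_d*36.432561] = 28.503494
  V(2,-1) = exp(-r*dt) * [p_u*0.000000 + p_m*16.488249 + p_d*28.832218] = 16.637824
  V(2,+0) = exp(-r*dt) * [p_u*0.000000 + p_m*0.000000 + p_d*16.488249] = 3.272425
  V(2,+1) = exp(-r*dt) * [p_u*0.000000 + p_m*0.000000 + p_d*0.000000] = 0.000000
  V(2,+2) = exp(-r*dt) * [p_u*0.000000 + p_m*0.000000 + p_d*0.000000] = 0.000000
  V(1,-1) = exp(-r*dt) * [p_u*3.272425 + p_m*16.637824 + p_d*28.503494] = 17.105324
  V(1,+0) = exp(-r*dt) * [p_u*0.000000 + p_m*3.272425 + p_d*16.637824] = 5.468510
  V(1,+1) = exp(-r*dt) * [p_u*0.000000 + p_m*0.000000 + p_d*3.272425] = 0.649479
  V(0,+0) = exp(-r*dt) * [p_u*0.649479 + p_m*5.468510 + p_d*17.105324] = 7.101220

Answer: Price = V(0,0) = 7.1012


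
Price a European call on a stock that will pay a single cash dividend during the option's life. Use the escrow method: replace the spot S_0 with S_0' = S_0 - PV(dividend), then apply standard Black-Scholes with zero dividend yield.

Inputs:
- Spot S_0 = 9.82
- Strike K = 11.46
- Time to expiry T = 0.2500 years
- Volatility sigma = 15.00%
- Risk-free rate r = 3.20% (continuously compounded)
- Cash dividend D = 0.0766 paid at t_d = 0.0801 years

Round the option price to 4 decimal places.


PV(D) = D * exp(-r * t_d) = 0.0766 * 0.99744008 = 0.07640391
S_0' = S_0 - PV(D) = 9.8200 - 0.07640391 = 9.74359609
d1 = (ln(S_0'/K) + (r + sigma^2/2)*T) / (sigma*sqrt(T)) = -2.01919938
d2 = d1 - sigma*sqrt(T) = -2.09419938
exp(-rT) = 0.99203191
N(d1) = 0.02173325; N(d2) = 0.01812111
C = S_0' * N(d1) - K * exp(-rT) * N(d2) = 9.74359609 * 0.02173325 - 11.4600 * 0.99203191 * 0.01812111 = 0.0057

Answer: Price = 0.0057


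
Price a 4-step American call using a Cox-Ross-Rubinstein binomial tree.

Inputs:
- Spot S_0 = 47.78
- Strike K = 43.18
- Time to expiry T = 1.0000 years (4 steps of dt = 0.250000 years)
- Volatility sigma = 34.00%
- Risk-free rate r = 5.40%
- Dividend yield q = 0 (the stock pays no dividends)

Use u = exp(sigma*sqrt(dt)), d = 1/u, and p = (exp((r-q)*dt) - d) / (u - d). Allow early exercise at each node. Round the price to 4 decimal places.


dt = T/N = 0.250000
u = exp(sigma*sqrt(dt)) = 1.185305; d = 1/u = 0.843665
p = (exp((r-q)*dt) - d) / (u - d) = 0.497385
Discount per step: exp(-r*dt) = 0.986591
Stock lattice S(k, i) with i counting down-moves:
  k=0: S(0,0) = 47.7800
  k=1: S(1,0) = 56.6339; S(1,1) = 40.3103
  k=2: S(2,0) = 67.1284; S(2,1) = 47.7800; S(2,2) = 34.0084
  k=3: S(3,0) = 79.5676; S(3,1) = 56.6339; S(3,2) = 40.3103; S(3,3) = 28.6917
  k=4: S(4,0) = 94.3119; S(4,1) = 67.1284; S(4,2) = 47.7800; S(4,3) = 34.0084; S(4,4) = 24.2062
Terminal payoffs V(N, i) = max(S_T - K, 0):
  V(4,0) = 51.131878; V(4,1) = 23.948396; V(4,2) = 4.600000; V(4,3) = 0.000000; V(4,4) = 0.000000
Backward induction: V(k, i) = exp(-r*dt) * [p * V(k+1, i) + (1-p) * V(k+1, i+1)]; then take max(V_cont, immediate exercise) for American.
  V(3,0) = exp(-r*dt) * [p*51.131878 + (1-p)*23.948396] = 36.966626; exercise = 36.387613; V(3,0) = max -> 36.966626
  V(3,1) = exp(-r*dt) * [p*23.948396 + (1-p)*4.600000] = 14.032879; exercise = 13.453866; V(3,1) = max -> 14.032879
  V(3,2) = exp(-r*dt) * [p*4.600000 + (1-p)*0.000000] = 2.257292; exercise = 0.000000; V(3,2) = max -> 2.257292
  V(3,3) = exp(-r*dt) * [p*0.000000 + (1-p)*0.000000] = 0.000000; exercise = 0.000000; V(3,3) = max -> 0.000000
  V(2,0) = exp(-r*dt) * [p*36.966626 + (1-p)*14.032879] = 25.098657; exercise = 23.948396; V(2,0) = max -> 25.098657
  V(2,1) = exp(-r*dt) * [p*14.032879 + (1-p)*2.257292] = 8.005489; exercise = 4.600000; V(2,1) = max -> 8.005489
  V(2,2) = exp(-r*dt) * [p*2.257292 + (1-p)*0.000000] = 1.107689; exercise = 0.000000; V(2,2) = max -> 1.107689
  V(1,0) = exp(-r*dt) * [p*25.098657 + (1-p)*8.005489] = 16.286027; exercise = 13.453866; V(1,0) = max -> 16.286027
  V(1,1) = exp(-r*dt) * [p*8.005489 + (1-p)*1.107689] = 4.477694; exercise = 0.000000; V(1,1) = max -> 4.477694
  V(0,0) = exp(-r*dt) * [p*16.286027 + (1-p)*4.477694] = 10.212185; exercise = 4.600000; V(0,0) = max -> 10.212185

Answer: Price = V(0,0) = 10.2122


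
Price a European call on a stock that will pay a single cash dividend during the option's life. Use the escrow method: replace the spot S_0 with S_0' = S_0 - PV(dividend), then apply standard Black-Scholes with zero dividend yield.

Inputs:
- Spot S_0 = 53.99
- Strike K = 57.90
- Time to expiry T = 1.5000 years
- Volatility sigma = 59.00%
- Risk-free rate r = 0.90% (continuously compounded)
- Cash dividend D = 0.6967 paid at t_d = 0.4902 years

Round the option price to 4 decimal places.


PV(D) = D * exp(-r * t_d) = 0.6967 * 0.99559792 = 0.69363307
S_0' = S_0 - PV(D) = 53.9900 - 0.69363307 = 53.29636693
d1 = (ln(S_0'/K) + (r + sigma^2/2)*T) / (sigma*sqrt(T)) = 0.26532787
d2 = d1 - sigma*sqrt(T) = -0.45727160
exp(-rT) = 0.98659072
N(d1) = 0.60462155; N(d2) = 0.32373792
C = S_0' * N(d1) - K * exp(-rT) * N(d2) = 53.29636693 * 0.60462155 - 57.9000 * 0.98659072 * 0.32373792 = 13.7311

Answer: Price = 13.7311


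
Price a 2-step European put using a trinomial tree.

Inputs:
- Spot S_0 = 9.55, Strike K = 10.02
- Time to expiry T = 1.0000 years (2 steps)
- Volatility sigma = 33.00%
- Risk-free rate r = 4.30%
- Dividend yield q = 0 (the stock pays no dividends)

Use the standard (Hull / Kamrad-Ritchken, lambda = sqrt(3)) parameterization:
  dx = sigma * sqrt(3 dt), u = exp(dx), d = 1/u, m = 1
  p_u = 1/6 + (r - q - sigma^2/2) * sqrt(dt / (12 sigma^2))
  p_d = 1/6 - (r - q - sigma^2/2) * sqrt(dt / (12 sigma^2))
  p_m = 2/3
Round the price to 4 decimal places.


dt = T/N = 0.500000; dx = sigma*sqrt(3*dt) = 0.404166
u = exp(dx) = 1.498052; d = 1/u = 0.667533
p_u = 0.159584, p_m = 0.666667, p_d = 0.173749
Discount per step: exp(-r*dt) = 0.978729
Stock lattice S(k, j) with j the centered position index:
  k=0: S(0,+0) = 9.5500
  k=1: S(1,-1) = 6.3749; S(1,+0) = 9.5500; S(1,+1) = 14.3064
  k=2: S(2,-2) = 4.2555; S(2,-1) = 6.3749; S(2,+0) = 9.5500; S(2,+1) = 14.3064; S(2,+2) = 21.4317
Terminal payoffs V(N, j) = max(K - S_T, 0):
  V(2,-2) = 5.764512; V(2,-1) = 3.645056; V(2,+0) = 0.470000; V(2,+1) = 0.000000; V(2,+2) = 0.000000
Backward induction: V(k, j) = exp(-r*dt) * [p_u * V(k+1, j+1) + p_m * V(k+1, j) + p_d * V(k+1, j-1)]
  V(1,-1) = exp(-r*dt) * [p_u*0.470000 + p_m*3.645056 + p_d*5.764512] = 3.432033
  V(1,+0) = exp(-r*dt) * [p_u*0.000000 + p_m*0.470000 + p_d*3.645056] = 0.926523
  V(1,+1) = exp(-r*dt) * [p_u*0.000000 + p_m*0.000000 + p_d*0.470000] = 0.079925
  V(0,+0) = exp(-r*dt) * [p_u*0.079925 + p_m*0.926523 + p_d*3.432033] = 1.200656

Answer: Price = V(0,0) = 1.2007


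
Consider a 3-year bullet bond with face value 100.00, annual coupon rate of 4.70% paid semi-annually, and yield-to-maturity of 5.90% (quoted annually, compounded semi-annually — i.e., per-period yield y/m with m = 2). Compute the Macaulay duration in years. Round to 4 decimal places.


Coupon per period c = face * coupon_rate / m = 2.350000
Periods per year m = 2; per-period yield y/m = 0.029500
Number of cashflows N = 6
Cashflows (t years, CF_t, discount factor 1/(1+y/m)^(m*t), PV):
  t = 0.5000: CF_t = 2.350000, DF = 0.971345, PV = 2.282661
  t = 1.0000: CF_t = 2.350000, DF = 0.943512, PV = 2.217253
  t = 1.5000: CF_t = 2.350000, DF = 0.916476, PV = 2.153718
  t = 2.0000: CF_t = 2.350000, DF = 0.890214, PV = 2.092004
  t = 2.5000: CF_t = 2.350000, DF = 0.864706, PV = 2.032058
  t = 3.0000: CF_t = 102.350000, DF = 0.839928, PV = 85.966598
Price P = sum_t PV_t = 96.744292
Macaulay numerator sum_t t * PV_t:
  t * PV_t at t = 0.5000: 1.141331
  t * PV_t at t = 1.0000: 2.217253
  t * PV_t at t = 1.5000: 3.230577
  t * PV_t at t = 2.0000: 4.184007
  t * PV_t at t = 2.5000: 5.080145
  t * PV_t at t = 3.0000: 257.899794
Macaulay duration D = (sum_t t * PV_t) / P = 273.753107 / 96.744292 = 2.829656

Answer: Macaulay duration = 2.8297 years


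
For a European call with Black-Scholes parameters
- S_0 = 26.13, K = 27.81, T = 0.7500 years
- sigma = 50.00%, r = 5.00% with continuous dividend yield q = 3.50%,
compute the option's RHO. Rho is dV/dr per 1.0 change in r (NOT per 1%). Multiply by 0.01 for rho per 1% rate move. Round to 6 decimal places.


d1 = 0.0985846630; d2 = -0.3344280389
phi(d1) = 0.3970083360; exp(-qT) = 0.9740915363; exp(-rT) = 0.9631944177
N(d2) = 0.3690282921
Rho = K*T*exp(-rT)*N(d2) = 27.8100 * 0.7500 * 0.9631944177 * 0.3690282921 = 7.413715

Answer: Rho = 7.413715


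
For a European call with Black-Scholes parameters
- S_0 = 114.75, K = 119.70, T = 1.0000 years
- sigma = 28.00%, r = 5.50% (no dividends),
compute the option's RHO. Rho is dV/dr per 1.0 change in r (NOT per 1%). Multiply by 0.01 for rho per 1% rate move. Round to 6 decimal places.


Answer: Rho = 52.386662

Derivation:
d1 = 0.1855972728; d2 = -0.0944027272
phi(d1) = 0.3921300606; exp(-qT) = 1.0000000000; exp(-rT) = 0.9464851480
N(d2) = 0.4623946247
Rho = K*T*exp(-rT)*N(d2) = 119.7000 * 1.0000 * 0.9464851480 * 0.4623946247 = 52.386662


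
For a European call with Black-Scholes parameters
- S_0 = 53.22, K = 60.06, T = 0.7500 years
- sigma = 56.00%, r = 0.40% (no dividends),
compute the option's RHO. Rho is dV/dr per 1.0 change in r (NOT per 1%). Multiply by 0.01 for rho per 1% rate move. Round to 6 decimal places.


d1 = -0.0006387907; d2 = -0.4856130168
phi(d1) = 0.3989421990; exp(-qT) = 1.0000000000; exp(-rT) = 0.9970044955
N(d2) = 0.3136207828
Rho = K*T*exp(-rT)*N(d2) = 60.0600 * 0.7500 * 0.9970044955 * 0.3136207828 = 14.084731

Answer: Rho = 14.084731


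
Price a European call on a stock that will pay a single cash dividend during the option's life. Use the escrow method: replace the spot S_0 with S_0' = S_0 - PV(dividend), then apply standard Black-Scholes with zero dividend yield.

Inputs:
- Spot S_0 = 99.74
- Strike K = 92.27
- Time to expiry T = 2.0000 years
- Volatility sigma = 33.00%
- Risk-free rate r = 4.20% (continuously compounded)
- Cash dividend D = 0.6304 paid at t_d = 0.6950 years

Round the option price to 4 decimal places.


Answer: Price = 25.0337

Derivation:
PV(D) = D * exp(-r * t_d) = 0.6304 * 0.97123191 = 0.61226460
S_0' = S_0 - PV(D) = 99.7400 - 0.61226460 = 99.12773540
d1 = (ln(S_0'/K) + (r + sigma^2/2)*T) / (sigma*sqrt(T)) = 0.56695010
d2 = d1 - sigma*sqrt(T) = 0.10025963
exp(-rT) = 0.91943126
N(d1) = 0.71462596; N(d2) = 0.53993090
C = S_0' * N(d1) - K * exp(-rT) * N(d2) = 99.12773540 * 0.71462596 - 92.2700 * 0.91943126 * 0.53993090 = 25.0337


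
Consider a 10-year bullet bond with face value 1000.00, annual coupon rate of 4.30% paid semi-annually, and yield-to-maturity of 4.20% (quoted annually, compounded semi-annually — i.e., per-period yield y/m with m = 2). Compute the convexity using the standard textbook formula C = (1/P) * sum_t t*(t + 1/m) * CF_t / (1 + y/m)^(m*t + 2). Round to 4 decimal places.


Answer: Convexity = 77.4518

Derivation:
Coupon per period c = face * coupon_rate / m = 21.500000
Periods per year m = 2; per-period yield y/m = 0.021000
Number of cashflows N = 20
Cashflows (t years, CF_t, discount factor 1/(1+y/m)^(m*t), PV):
  t = 0.5000: CF_t = 21.500000, DF = 0.979432, PV = 21.057786
  t = 1.0000: CF_t = 21.500000, DF = 0.959287, PV = 20.624668
  t = 1.5000: CF_t = 21.500000, DF = 0.939556, PV = 20.200459
  t = 2.0000: CF_t = 21.500000, DF = 0.920231, PV = 19.784974
  t = 2.5000: CF_t = 21.500000, DF = 0.901304, PV = 19.378036
  t = 3.0000: CF_t = 21.500000, DF = 0.882766, PV = 18.979467
  t = 3.5000: CF_t = 21.500000, DF = 0.864609, PV = 18.589096
  t = 4.0000: CF_t = 21.500000, DF = 0.846826, PV = 18.206754
  t = 4.5000: CF_t = 21.500000, DF = 0.829408, PV = 17.832276
  t = 5.0000: CF_t = 21.500000, DF = 0.812349, PV = 17.465501
  t = 5.5000: CF_t = 21.500000, DF = 0.795640, PV = 17.106269
  t = 6.0000: CF_t = 21.500000, DF = 0.779276, PV = 16.754426
  t = 6.5000: CF_t = 21.500000, DF = 0.763247, PV = 16.409820
  t = 7.0000: CF_t = 21.500000, DF = 0.747549, PV = 16.072301
  t = 7.5000: CF_t = 21.500000, DF = 0.732173, PV = 15.741725
  t = 8.0000: CF_t = 21.500000, DF = 0.717114, PV = 15.417948
  t = 8.5000: CF_t = 21.500000, DF = 0.702364, PV = 15.100831
  t = 9.0000: CF_t = 21.500000, DF = 0.687918, PV = 14.790236
  t = 9.5000: CF_t = 21.500000, DF = 0.673769, PV = 14.486029
  t = 10.0000: CF_t = 1021.500000, DF = 0.659911, PV = 674.098762
Price P = sum_t PV_t = 1008.097365
Convexity numerator sum_t t*(t + 1/m) * CF_t / (1+y/m)^(m*t + 2):
  t = 0.5000: term = 10.100229
  t = 1.0000: term = 29.677462
  t = 1.5000: term = 58.134107
  t = 2.0000: term = 94.897334
  t = 2.5000: term = 139.418218
  t = 3.0000: term = 191.170917
  t = 3.5000: term = 249.651866
  t = 4.0000: term = 314.379012
  t = 4.5000: term = 384.891052
  t = 5.0000: term = 460.746716
  t = 5.5000: term = 541.524054
  t = 6.0000: term = 626.819758
  t = 6.5000: term = 716.248500
  t = 7.0000: term = 809.442289
  t = 7.5000: term = 906.049854
  t = 8.0000: term = 1005.736045
  t = 8.5000: term = 1108.181244
  t = 9.0000: term = 1213.080811
  t = 9.5000: term = 1320.144532
  t = 10.0000: term = 67898.681996
Convexity = (1/P) * sum = 78078.975996 / 1008.097365 = 77.451820


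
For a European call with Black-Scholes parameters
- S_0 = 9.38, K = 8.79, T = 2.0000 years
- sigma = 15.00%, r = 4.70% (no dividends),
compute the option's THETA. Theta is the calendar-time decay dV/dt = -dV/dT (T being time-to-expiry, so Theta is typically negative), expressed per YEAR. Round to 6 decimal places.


Answer: Theta = -0.415927

Derivation:
d1 = 0.8554344556; d2 = 0.6433024212
phi(d1) = 0.2766996694; exp(-qT) = 1.0000000000; exp(-rT) = 0.9102827622
Theta = -S*exp(-qT)*phi(d1)*sigma/(2*sqrt(T)) - r*K*exp(-rT)*N(d2) + q*S*exp(-qT)*N(d1)
N(d1) = 0.8038446622; N(d2) = 0.7399860572; sqrt(T) = 1.4142135624
Term 1 = -9.3800 * 1.0000000000 * 0.2766996694 * 0.1500 / (2 * 1.4142135624) = -0.1376441456
Term 2 = -0.0470 * 8.7900 * 0.9102827622 * 0.7399860572 = -0.2782829436
Term 3 = 0 (no dividend yield, q = 0)
Theta = -0.1376441456 + (-0.2782829436) + (0.0000000000) = -0.415927


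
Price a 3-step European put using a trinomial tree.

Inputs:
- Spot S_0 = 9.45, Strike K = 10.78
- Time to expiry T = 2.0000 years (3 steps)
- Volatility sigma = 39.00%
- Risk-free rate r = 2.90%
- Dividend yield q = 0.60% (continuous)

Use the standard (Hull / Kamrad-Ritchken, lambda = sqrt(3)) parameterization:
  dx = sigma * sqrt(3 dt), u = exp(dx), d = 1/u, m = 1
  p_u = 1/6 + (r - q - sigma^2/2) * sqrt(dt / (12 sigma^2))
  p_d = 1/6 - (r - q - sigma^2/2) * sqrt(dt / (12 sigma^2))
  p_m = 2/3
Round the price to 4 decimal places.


dt = T/N = 0.666667; dx = sigma*sqrt(3*dt) = 0.551543
u = exp(dx) = 1.735930; d = 1/u = 0.576060
p_u = 0.134605, p_m = 0.666667, p_d = 0.198728
Discount per step: exp(-r*dt) = 0.980852
Stock lattice S(k, j) with j the centered position index:
  k=0: S(0,+0) = 9.4500
  k=1: S(1,-1) = 5.4438; S(1,+0) = 9.4500; S(1,+1) = 16.4045
  k=2: S(2,-2) = 3.1359; S(2,-1) = 5.4438; S(2,+0) = 9.4500; S(2,+1) = 16.4045; S(2,+2) = 28.4771
  k=3: S(3,-3) = 1.8065; S(3,-2) = 3.1359; S(3,-1) = 5.4438; S(3,+0) = 9.4500; S(3,+1) = 16.4045; S(3,+2) = 28.4771; S(3,+3) = 49.4343
Terminal payoffs V(N, j) = max(K - S_T, 0):
  V(3,-3) = 8.973512; V(3,-2) = 7.644063; V(3,-1) = 5.336232; V(3,+0) = 1.330000; V(3,+1) = 0.000000; V(3,+2) = 0.000000; V(3,+3) = 0.000000
Backward induction: V(k, j) = exp(-r*dt) * [p_u * V(k+1, j+1) + p_m * V(k+1, j) + p_d * V(k+1, j-1)]
  V(2,-2) = exp(-r*dt) * [p_u*5.336232 + p_m*7.644063 + p_d*8.973512] = 7.452139
  V(2,-1) = exp(-r*dt) * [p_u*1.330000 + p_m*5.336232 + p_d*7.644063] = 5.154971
  V(2,+0) = exp(-r*dt) * [p_u*0.000000 + p_m*1.330000 + p_d*5.336232] = 1.909844
  V(2,+1) = exp(-r*dt) * [p_u*0.000000 + p_m*0.000000 + p_d*1.330000] = 0.259248
  V(2,+2) = exp(-r*dt) * [p_u*0.000000 + p_m*0.000000 + p_d*0.000000] = 0.000000
  V(1,-1) = exp(-r*dt) * [p_u*1.909844 + p_m*5.154971 + p_d*7.452139] = 5.075590
  V(1,+0) = exp(-r*dt) * [p_u*0.259248 + p_m*1.909844 + p_d*5.154971] = 2.287900
  V(1,+1) = exp(-r*dt) * [p_u*0.000000 + p_m*0.259248 + p_d*1.909844] = 0.541795
  V(0,+0) = exp(-r*dt) * [p_u*0.541795 + p_m*2.287900 + p_d*5.075590] = 2.556943

Answer: Price = V(0,0) = 2.5569


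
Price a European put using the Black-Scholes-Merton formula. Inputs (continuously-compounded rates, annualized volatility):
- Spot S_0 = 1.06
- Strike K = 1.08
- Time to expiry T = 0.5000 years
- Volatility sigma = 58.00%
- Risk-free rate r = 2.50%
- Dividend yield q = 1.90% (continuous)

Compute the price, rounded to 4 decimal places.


d1 = (ln(S/K) + (r - q + 0.5*sigma^2) * T) / (sigma * sqrt(T)) = 0.16679885
d2 = d1 - sigma * sqrt(T) = -0.24332308
exp(-rT) = 0.98757780; exp(-qT) = 0.99054498
P = K * exp(-rT) * N(-d2) - S_0 * exp(-qT) * N(-d1)
N(-d1) = 0.43376416; N(-d2) = 0.59612244
P = 1.0800 * 0.98757780 * 0.59612244 - 1.0600 * 0.99054498 * 0.43376416 = 0.1804

Answer: Price = 0.1804


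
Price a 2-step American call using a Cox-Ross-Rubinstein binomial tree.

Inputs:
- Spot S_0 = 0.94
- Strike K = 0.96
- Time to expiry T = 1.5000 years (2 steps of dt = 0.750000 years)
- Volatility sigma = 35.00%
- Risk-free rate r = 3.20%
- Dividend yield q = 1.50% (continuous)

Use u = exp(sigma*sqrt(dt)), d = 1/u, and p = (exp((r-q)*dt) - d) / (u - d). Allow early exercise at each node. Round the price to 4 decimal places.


dt = T/N = 0.750000
u = exp(sigma*sqrt(dt)) = 1.354062; d = 1/u = 0.738519
p = (exp((r-q)*dt) - d) / (u - d) = 0.445644
Discount per step: exp(-r*dt) = 0.976286
Stock lattice S(k, i) with i counting down-moves:
  k=0: S(0,0) = 0.9400
  k=1: S(1,0) = 1.2728; S(1,1) = 0.6942
  k=2: S(2,0) = 1.7235; S(2,1) = 0.9400; S(2,2) = 0.5127
Terminal payoffs V(N, i) = max(S_T - K, 0):
  V(2,0) = 0.763475; V(2,1) = 0.000000; V(2,2) = 0.000000
Backward induction: V(k, i) = exp(-r*dt) * [p * V(k+1, i) + (1-p) * V(k+1, i+1)]; then take max(V_cont, immediate exercise) for American.
  V(1,0) = exp(-r*dt) * [p*0.763475 + (1-p)*0.000000] = 0.332169; exercise = 0.312818; V(1,0) = max -> 0.332169
  V(1,1) = exp(-r*dt) * [p*0.000000 + (1-p)*0.000000] = 0.000000; exercise = 0.000000; V(1,1) = max -> 0.000000
  V(0,0) = exp(-r*dt) * [p*0.332169 + (1-p)*0.000000] = 0.144519; exercise = 0.000000; V(0,0) = max -> 0.144519

Answer: Price = V(0,0) = 0.1445


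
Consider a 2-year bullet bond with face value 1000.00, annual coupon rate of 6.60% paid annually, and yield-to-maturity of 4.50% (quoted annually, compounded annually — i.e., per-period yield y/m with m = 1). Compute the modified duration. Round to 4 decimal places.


Coupon per period c = face * coupon_rate / m = 66.000000
Periods per year m = 1; per-period yield y/m = 0.045000
Number of cashflows N = 2
Cashflows (t years, CF_t, discount factor 1/(1+y/m)^(m*t), PV):
  t = 1.0000: CF_t = 66.000000, DF = 0.956938, PV = 63.157895
  t = 2.0000: CF_t = 1066.000000, DF = 0.915730, PV = 976.168128
Price P = sum_t PV_t = 1039.326023
First compute Macaulay numerator sum_t t * PV_t:
  t * PV_t at t = 1.0000: 63.157895
  t * PV_t at t = 2.0000: 1952.336256
Macaulay duration D = 2015.494151 / 1039.326023 = 1.939232
Modified duration = D / (1 + y/m) = 1.939232 / (1 + 0.045000) = 1.855724

Answer: Modified duration = 1.8557


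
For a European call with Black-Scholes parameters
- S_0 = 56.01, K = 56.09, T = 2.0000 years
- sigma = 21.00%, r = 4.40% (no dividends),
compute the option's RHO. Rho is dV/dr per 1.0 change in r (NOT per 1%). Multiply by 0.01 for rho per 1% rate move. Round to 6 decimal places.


d1 = 0.4399978771; d2 = 0.1430130290
phi(d1) = 0.3621352207; exp(-qT) = 1.0000000000; exp(-rT) = 0.9157608767
N(d2) = 0.5568600544
Rho = K*T*exp(-rT)*N(d2) = 56.0900 * 2.0000 * 0.9157608767 * 0.5568600544 = 57.206264

Answer: Rho = 57.206264


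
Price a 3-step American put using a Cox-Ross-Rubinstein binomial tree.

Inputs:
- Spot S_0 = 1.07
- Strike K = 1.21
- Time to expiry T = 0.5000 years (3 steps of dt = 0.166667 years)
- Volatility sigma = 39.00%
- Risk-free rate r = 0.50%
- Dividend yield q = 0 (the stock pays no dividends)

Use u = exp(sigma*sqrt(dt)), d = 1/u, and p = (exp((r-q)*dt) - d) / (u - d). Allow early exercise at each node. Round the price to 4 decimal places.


dt = T/N = 0.166667
u = exp(sigma*sqrt(dt)) = 1.172592; d = 1/u = 0.852811
p = (exp((r-q)*dt) - d) / (u - d) = 0.462887
Discount per step: exp(-r*dt) = 0.999167
Stock lattice S(k, i) with i counting down-moves:
  k=0: S(0,0) = 1.0700
  k=1: S(1,0) = 1.2547; S(1,1) = 0.9125
  k=2: S(2,0) = 1.4712; S(2,1) = 1.0700; S(2,2) = 0.7782
  k=3: S(3,0) = 1.7251; S(3,1) = 1.2547; S(3,2) = 0.9125; S(3,3) = 0.6637
Terminal payoffs V(N, i) = max(K - S_T, 0):
  V(3,0) = 0.000000; V(3,1) = 0.000000; V(3,2) = 0.297492; V(3,3) = 0.546344
Backward induction: V(k, i) = exp(-r*dt) * [p * V(k+1, i) + (1-p) * V(k+1, i+1)]; then take max(V_cont, immediate exercise) for American.
  V(2,0) = exp(-r*dt) * [p*0.000000 + (1-p)*0.000000] = 0.000000; exercise = 0.000000; V(2,0) = max -> 0.000000
  V(2,1) = exp(-r*dt) * [p*0.000000 + (1-p)*0.297492] = 0.159654; exercise = 0.140000; V(2,1) = max -> 0.159654
  V(2,2) = exp(-r*dt) * [p*0.297492 + (1-p)*0.546344] = 0.430795; exercise = 0.431803; V(2,2) = max -> 0.431803
  V(1,0) = exp(-r*dt) * [p*0.000000 + (1-p)*0.159654] = 0.085681; exercise = 0.000000; V(1,0) = max -> 0.085681
  V(1,1) = exp(-r*dt) * [p*0.159654 + (1-p)*0.431803] = 0.305574; exercise = 0.297492; V(1,1) = max -> 0.305574
  V(0,0) = exp(-r*dt) * [p*0.085681 + (1-p)*0.305574] = 0.203618; exercise = 0.140000; V(0,0) = max -> 0.203618

Answer: Price = V(0,0) = 0.2036


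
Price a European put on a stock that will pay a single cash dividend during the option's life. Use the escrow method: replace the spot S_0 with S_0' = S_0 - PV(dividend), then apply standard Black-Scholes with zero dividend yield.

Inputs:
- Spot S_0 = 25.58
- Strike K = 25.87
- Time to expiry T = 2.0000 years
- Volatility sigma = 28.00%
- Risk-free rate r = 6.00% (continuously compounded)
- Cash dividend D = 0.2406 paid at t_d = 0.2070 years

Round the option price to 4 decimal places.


PV(D) = D * exp(-r * t_d) = 0.2406 * 0.98765681 = 0.23763023
S_0' = S_0 - PV(D) = 25.5800 - 0.23763023 = 25.34236977
d1 = (ln(S_0'/K) + (r + sigma^2/2)*T) / (sigma*sqrt(T)) = 0.44899688
d2 = d1 - sigma*sqrt(T) = 0.05301708
exp(-rT) = 0.88692044
N(-d1) = 0.32671695; N(-d2) = 0.47885915
P = K * exp(-rT) * N(-d2) - S_0' * N(-d1) = 25.8700 * 0.88692044 * 0.47885915 - 25.34236977 * 0.32671695 = 2.7075

Answer: Price = 2.7075


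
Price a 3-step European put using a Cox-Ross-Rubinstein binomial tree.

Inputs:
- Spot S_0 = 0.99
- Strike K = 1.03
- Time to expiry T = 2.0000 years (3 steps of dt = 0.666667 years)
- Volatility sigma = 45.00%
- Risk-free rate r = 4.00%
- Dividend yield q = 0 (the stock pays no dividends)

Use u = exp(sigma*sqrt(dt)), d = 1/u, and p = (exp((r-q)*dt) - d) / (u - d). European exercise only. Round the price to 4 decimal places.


dt = T/N = 0.666667
u = exp(sigma*sqrt(dt)) = 1.444009; d = 1/u = 0.692516
p = (exp((r-q)*dt) - d) / (u - d) = 0.445126
Discount per step: exp(-r*dt) = 0.973686
Stock lattice S(k, i) with i counting down-moves:
  k=0: S(0,0) = 0.9900
  k=1: S(1,0) = 1.4296; S(1,1) = 0.6856
  k=2: S(2,0) = 2.0643; S(2,1) = 0.9900; S(2,2) = 0.4748
  k=3: S(3,0) = 2.9809; S(3,1) = 1.4296; S(3,2) = 0.6856; S(3,3) = 0.3288
Terminal payoffs V(N, i) = max(K - S_T, 0):
  V(3,0) = 0.000000; V(3,1) = 0.000000; V(3,2) = 0.344409; V(3,3) = 0.701205
Backward induction: V(k, i) = exp(-r*dt) * [p * V(k+1, i) + (1-p) * V(k+1, i+1)].
  V(2,0) = exp(-r*dt) * [p*0.000000 + (1-p)*0.000000] = 0.000000
  V(2,1) = exp(-r*dt) * [p*0.000000 + (1-p)*0.344409] = 0.186075
  V(2,2) = exp(-r*dt) * [p*0.344409 + (1-p)*0.701205] = 0.528113
  V(1,0) = exp(-r*dt) * [p*0.000000 + (1-p)*0.186075] = 0.100531
  V(1,1) = exp(-r*dt) * [p*0.186075 + (1-p)*0.528113] = 0.365972
  V(0,0) = exp(-r*dt) * [p*0.100531 + (1-p)*0.365972] = 0.241296

Answer: Price = V(0,0) = 0.2413


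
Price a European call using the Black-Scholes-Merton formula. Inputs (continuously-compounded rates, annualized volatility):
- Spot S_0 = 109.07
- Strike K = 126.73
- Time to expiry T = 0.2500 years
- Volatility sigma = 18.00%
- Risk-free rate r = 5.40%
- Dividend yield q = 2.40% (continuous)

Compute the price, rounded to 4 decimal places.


d1 = (ln(S/K) + (r - q + 0.5*sigma^2) * T) / (sigma * sqrt(T)) = -1.53909957
d2 = d1 - sigma * sqrt(T) = -1.62909957
exp(-rT) = 0.98659072; exp(-qT) = 0.99401796
C = S_0 * exp(-qT) * N(d1) - K * exp(-rT) * N(d2)
N(d1) = 0.06189000; N(d2) = 0.05164597
C = 109.0700 * 0.99401796 * 0.06189000 - 126.7300 * 0.98659072 * 0.05164597 = 0.2526

Answer: Price = 0.2526


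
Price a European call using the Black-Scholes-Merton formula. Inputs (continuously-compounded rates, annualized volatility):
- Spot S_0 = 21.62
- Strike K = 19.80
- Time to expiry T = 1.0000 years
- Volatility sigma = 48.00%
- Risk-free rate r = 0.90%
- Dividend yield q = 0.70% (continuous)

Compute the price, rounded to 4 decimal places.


Answer: Price = 4.8871

Derivation:
d1 = (ln(S/K) + (r - q + 0.5*sigma^2) * T) / (sigma * sqrt(T)) = 0.42736849
d2 = d1 - sigma * sqrt(T) = -0.05263151
exp(-rT) = 0.99104038; exp(-qT) = 0.99302444
C = S_0 * exp(-qT) * N(d1) - K * exp(-rT) * N(d2)
N(d1) = 0.66544452; N(d2) = 0.47901275
C = 21.6200 * 0.99302444 * 0.66544452 - 19.8000 * 0.99104038 * 0.47901275 = 4.8871
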